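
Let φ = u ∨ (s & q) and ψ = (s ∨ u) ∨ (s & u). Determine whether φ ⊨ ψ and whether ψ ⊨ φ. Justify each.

Converse. This fails. Under u = F, q = F, s = T, the left side is false but the right side is true.

Forward direction. Assume the antecedent. If u is true, (s ∨ u) ∨ (s & u) reduces to true regardless of the other variables. If u is false, the antecedent forces (u = F, q = T, s = T), and (s ∨ u) ∨ (s & u) holds there. Either way (s ∨ u) ∨ (s & u) holds.

(⇒) holds; (⇐) fails.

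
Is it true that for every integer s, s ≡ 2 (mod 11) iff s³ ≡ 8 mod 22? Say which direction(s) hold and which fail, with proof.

(⇒) fails; (⇐) holds.

(⇒) This fails: take s = 13. Then 13 ≡ 2 (mod 11), but 13³ = 2197 ≡ 19 (mod 22), not 8.

(⇐) Conversely, the residues r modulo 22 with r³ ≡ 8 (mod 22) are exactly {2}, and each is ≡ 2 (mod 11).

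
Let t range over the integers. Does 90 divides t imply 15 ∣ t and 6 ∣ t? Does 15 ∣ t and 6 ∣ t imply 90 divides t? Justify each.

Not equivalent: only (⇒) holds.

(⇒) If 90 ∣ t, write t = 90q. Since 90 = 6·15, t = 15·(6q), so 15 ∣ t; and since 90 = 15·6, t = 6·(15q), so 6 ∣ t.

(⇐) This fails: take t = 30. Both 15 ∣ 30 and 6 ∣ 30, yet 30 is not a multiple of 90 (since 30 = 0·90 + 30), so 90 ∤ 30.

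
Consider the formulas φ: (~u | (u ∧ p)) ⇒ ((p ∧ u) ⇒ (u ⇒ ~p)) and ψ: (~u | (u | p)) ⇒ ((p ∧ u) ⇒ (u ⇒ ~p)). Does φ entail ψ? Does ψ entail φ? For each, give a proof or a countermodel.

Both implications hold.

(⟸) Assume the antecedent. If p is true, the antecedent forces (p = T, u = F), and the consequent holds there. If p is false, the consequent reduces to true regardless of the other variables. Either way the consequent holds.

(⟹) Assume the antecedent. If p is true, the antecedent forces (p = T, u = F), and the consequent holds there. If p is false, the consequent reduces to true regardless of the other variables. Either way the consequent holds.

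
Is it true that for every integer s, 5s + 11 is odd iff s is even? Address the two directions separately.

Converse. Suppose s is even; write s = 2j. Then 5s + 11 = 5·(2j) + 11 = 2·5j + 11, which is odd.

Forward direction. Suppose 5s + 11 is odd. Since 5 is odd, 5s and s have the same parity, so 5s + 11 ≡ s + 11 (mod 2). As 11 is odd, 5s + 11 is odd exactly when s is even. Thus s is even.

Both implications hold.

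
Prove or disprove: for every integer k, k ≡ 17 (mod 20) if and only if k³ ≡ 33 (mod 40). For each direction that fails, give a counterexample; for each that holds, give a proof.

[⇒] This fails: take k = 37. Then 37 ≡ 17 (mod 20), but 37³ = 50653 ≡ 13 (mod 40), not 33.

[⇐] Conversely, the residues r modulo 40 with r³ ≡ 33 (mod 40) are exactly {17}, and each is ≡ 17 (mod 20).

Not equivalent: only (⇐) holds.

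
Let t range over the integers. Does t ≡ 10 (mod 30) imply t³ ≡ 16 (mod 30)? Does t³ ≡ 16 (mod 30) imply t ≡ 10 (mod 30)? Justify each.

(⇒) fails and (⇐) fails.

(→) This fails: take t = 10. Then 10 ≡ 10 (mod 30), but 10³ = 1000 ≡ 10 (mod 30), not 16.

(←) This fails: take t = 16. Then 16³ = 4096 ≡ 16 (mod 30), yet 16 ≡ 16 (mod 30), not 10.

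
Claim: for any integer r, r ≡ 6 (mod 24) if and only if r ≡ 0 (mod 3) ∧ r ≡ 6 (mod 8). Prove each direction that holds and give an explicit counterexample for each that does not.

Both directions hold; the statement is true.

(⟹) Suppose r ≡ 6 (mod 24); write r = 24j + 6. Since 3 ∣ 24, reducing mod 3 gives r ≡ 6 ≡ 0 (mod 3); since 8 ∣ 24, reducing mod 8 gives r ≡ 6 (mod 8).

(⟸) Conversely, if r ≡ 0 (mod 3) and r ≡ 6 (mod 8), then by the Chinese remainder theorem r ≡ 6 (mod 24). This is exactly r ≡ 6 (mod 24).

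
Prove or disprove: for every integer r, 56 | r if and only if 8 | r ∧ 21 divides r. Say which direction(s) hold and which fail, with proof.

Only the converse holds.

(⟹) This fails: take r = 56. Certainly 56 ∣ 56, but 21 ∤ 56.

(⟸) Suppose 8 ∣ r and 21 ∣ r. Any common multiple of 8 and 21 is a multiple of their lcm; here gcd(8, 21) = 1, so lcm(8, 21) = 8·21 = 168, so 168 ∣ r. Since 56 ∣ 168, it follows that 56 ∣ r.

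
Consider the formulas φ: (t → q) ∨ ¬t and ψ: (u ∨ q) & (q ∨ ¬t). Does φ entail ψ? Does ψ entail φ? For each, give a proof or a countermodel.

(⇒) fails; (⇐) holds.

(⇐) Assume the antecedent. If q is true, (t → q) ∨ ¬t reduces to true regardless of the other variables. If q is false, the antecedent forces (q = F, t = F, u = T), and (t → q) ∨ ¬t holds there. Either way (t → q) ∨ ¬t holds.

(⇒) This fails. Under q = F, t = F, u = F, the left side is true but the right side is false.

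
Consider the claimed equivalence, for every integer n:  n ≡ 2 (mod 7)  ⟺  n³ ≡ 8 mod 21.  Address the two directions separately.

(⇒) fails and (⇐) fails.

(⇒) This fails: take n = 9. Then 9 ≡ 2 (mod 7), but 9³ = 729 ≡ 15 (mod 21), not 8.

(⇐) This fails: take n = 8. Then 8³ = 512 ≡ 8 (mod 21), yet 8 ≡ 1 (mod 7), not 2.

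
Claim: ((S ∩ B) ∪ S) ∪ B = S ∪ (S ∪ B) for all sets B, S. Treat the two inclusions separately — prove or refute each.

(⟹) Let x ∈ ((S ∩ B) ∪ S) ∪ B. Then either x ∈ B and x ∉ S; or x ∈ S and x ∉ B; or x ∈ B ∩ S. In each case x ∈ S ∪ (S ∪ B), so ((S ∩ B) ∪ S) ∪ B ⊆ S ∪ (S ∪ B).

(⟸) Let x ∈ S ∪ (S ∪ B). Then either x ∈ B and x ∉ S; or x ∈ S and x ∉ B; or x ∈ B ∩ S. In each case x ∈ ((S ∩ B) ∪ S) ∪ B, so S ∪ (S ∪ B) ⊆ ((S ∩ B) ∪ S) ∪ B.

The two sets are equal.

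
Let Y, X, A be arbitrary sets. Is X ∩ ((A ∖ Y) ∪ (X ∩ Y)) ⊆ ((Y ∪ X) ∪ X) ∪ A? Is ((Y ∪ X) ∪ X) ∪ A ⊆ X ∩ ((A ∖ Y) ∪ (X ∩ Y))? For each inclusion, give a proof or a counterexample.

(⊆) holds; (⊇) fails.

(⟹) Let x ∈ X ∩ ((A ∖ Y) ∪ (X ∩ Y)). Then either x ∈ Y ∩ X and x ∉ A; or x ∈ X ∩ A and x ∉ Y; or x ∈ Y ∩ X ∩ A. In each case x ∈ ((Y ∪ X) ∪ X) ∪ A, so X ∩ ((A ∖ Y) ∪ (X ∩ Y)) ⊆ ((Y ∪ X) ∪ X) ∪ A.

(⟸) This inclusion fails. Take Y = {1}, X = ∅, A = ∅; then 1 ∈ ((Y ∪ X) ∪ X) ∪ A but 1 ∉ X ∩ ((A ∖ Y) ∪ (X ∩ Y)).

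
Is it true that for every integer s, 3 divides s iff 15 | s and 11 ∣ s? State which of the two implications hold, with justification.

(⇒) fails; (⇐) holds.

(⇒) This fails: take s = 3. Certainly 3 ∣ 3, but 15 ∤ 3.

(⇐) Suppose 15 ∣ s and 11 ∣ s. Any common multiple of 15 and 11 is a multiple of their lcm; here gcd(15, 11) = 1, so lcm(15, 11) = 15·11 = 165, so 165 ∣ s. Since 3 ∣ 165, it follows that 3 ∣ s.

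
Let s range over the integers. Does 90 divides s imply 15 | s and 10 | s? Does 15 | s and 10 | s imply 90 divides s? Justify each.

Forward direction. If 90 ∣ s, write s = 90q. Since 90 = 6·15, s = 15·(6q), so 15 ∣ s; and since 90 = 9·10, s = 10·(9q), so 10 ∣ s.

Converse. This fails: take s = 30. Both 15 ∣ 30 and 10 ∣ 30, yet 30 is not a multiple of 90 (since 30 = 0·90 + 30), so 90 ∤ 30.

Only the forward implication holds.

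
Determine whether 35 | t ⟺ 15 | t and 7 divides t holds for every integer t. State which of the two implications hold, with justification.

Only the reverse direction holds.

(⟹) This fails: take t = 35. Certainly 35 ∣ 35, but 15 ∤ 35.

(⟸) Suppose 15 ∣ t and 7 ∣ t. Any common multiple of 15 and 7 is a multiple of their lcm; here gcd(15, 7) = 1, so lcm(15, 7) = 15·7 = 105, so 105 ∣ t. Since 35 ∣ 105, it follows that 35 ∣ t.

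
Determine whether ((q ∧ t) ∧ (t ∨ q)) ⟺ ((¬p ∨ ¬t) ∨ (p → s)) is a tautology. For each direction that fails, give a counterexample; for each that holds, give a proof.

Neither implication holds.

[⇒] This fails. Under p = T, s = F, t = T, q = T, the left side is true but the right side is false.

[⇐] This fails. Under p = F, s = F, t = F, q = F, the left side is false but the right side is true.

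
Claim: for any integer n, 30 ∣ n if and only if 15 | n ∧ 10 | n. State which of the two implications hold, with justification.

(⟸) Suppose 15 ∣ n and 10 ∣ n. Any common multiple of 15 and 10 is a multiple of their lcm; here lcm(15, 10) = 15·10/gcd(15, 10) = 150/5 = 30, so 30 ∣ n.

(⟹) If 30 ∣ n, write n = 30q. Since 30 = 2·15, n = 15·(2q), so 15 ∣ n; and since 30 = 3·10, n = 10·(3q), so 10 ∣ n.

Equivalent; both directions hold.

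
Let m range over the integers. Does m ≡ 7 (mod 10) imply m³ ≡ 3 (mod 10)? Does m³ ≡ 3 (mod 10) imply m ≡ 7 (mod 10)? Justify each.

Both directions hold.

[⇐] For the converse, argue contrapositively. If m ≢ 7 (mod 10), then m is congruent to one of 0, 1, 2, 3, 4, 5, 6, 8, 9 modulo 10, and these give m³ ≡ 0, 1, 8, 7, 4, 5, 6, 2, 9 respectively — never 3.

[⇒] Suppose m ≡ 7 (mod 10). Write m = 10j + 7. Then (10j + 7)³ = 1000j³ + 2100j² + 1470j + 343 = 10(100j³ + 210j² + 147j + 34) + 3, so m³ ≡ 3 (mod 10).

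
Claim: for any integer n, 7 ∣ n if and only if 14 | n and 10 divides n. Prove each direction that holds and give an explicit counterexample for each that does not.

(⇒) fails; (⇐) holds.

[⇐] Suppose 14 ∣ n and 10 ∣ n. Any common multiple of 14 and 10 is a multiple of their lcm; here lcm(14, 10) = 14·10/gcd(14, 10) = 140/2 = 70, so 70 ∣ n. Since 7 ∣ 70, it follows that 7 ∣ n.

[⇒] This fails: take n = 7. Certainly 7 ∣ 7, but 14 ∤ 7.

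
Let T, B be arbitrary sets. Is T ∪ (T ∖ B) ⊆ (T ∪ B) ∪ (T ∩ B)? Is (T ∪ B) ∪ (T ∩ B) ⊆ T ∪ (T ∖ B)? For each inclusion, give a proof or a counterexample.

Only the forward inclusion holds.

Forward inclusion. Let x ∈ T ∪ (T ∖ B). Then either x ∈ T and x ∉ B; or x ∈ T ∩ B. In each case x ∈ (T ∪ B) ∪ (T ∩ B), so T ∪ (T ∖ B) ⊆ (T ∪ B) ∪ (T ∩ B).

Reverse inclusion. This inclusion fails. Take T = ∅, B = {1}; then 1 ∈ (T ∪ B) ∪ (T ∩ B) but 1 ∉ T ∪ (T ∖ B).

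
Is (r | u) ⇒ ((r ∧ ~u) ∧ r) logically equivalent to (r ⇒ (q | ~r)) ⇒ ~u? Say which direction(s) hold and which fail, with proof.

The forward direction holds; the converse fails.

Forward direction. Assume the antecedent. If q is true, the antecedent forces (q = T, r = F, u = F) or (q = T, r = T, u = F), and (r ⇒ (q | ~r)) ⇒ ~u holds there. If q is false, the antecedent forces (q = F, r = F, u = F) or (q = F, r = T, u = F), and (r ⇒ (q | ~r)) ⇒ ~u holds there. Either way (r ⇒ (q | ~r)) ⇒ ~u holds.

Converse. This fails. Under q = F, r = T, u = T, the left side is false but the right side is true.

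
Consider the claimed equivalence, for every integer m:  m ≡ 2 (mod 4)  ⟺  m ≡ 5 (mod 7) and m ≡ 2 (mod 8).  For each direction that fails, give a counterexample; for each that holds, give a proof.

Forward direction. This fails: m = 2 gives 2 ≡ 2 (mod 4) but 2 ≡ 2 (mod 7), so the conjunction on the right does not hold.

Converse. If m ≡ 5 (mod 7) and m ≡ 2 (mod 8), then by the Chinese remainder theorem m ≡ 26 (mod 56). Since 26 ≡ 2 (mod 4) and 4 ∣ 56, we get m ≡ 2 (mod 4).

Not equivalent: only (⇐) holds.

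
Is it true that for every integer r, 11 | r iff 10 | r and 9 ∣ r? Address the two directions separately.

(→) This fails: take r = 11. Certainly 11 ∣ 11, but 10 ∤ 11.

(←) This fails: take r = 90. Both 10 ∣ 90 and 9 ∣ 90, yet 90 is not a multiple of 11 (since 90 = 8·11 + 2), so 11 ∤ 90.

Neither direction holds.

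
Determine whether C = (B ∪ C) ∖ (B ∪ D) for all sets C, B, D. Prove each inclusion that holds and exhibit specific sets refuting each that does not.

(⟹) This inclusion fails. Take C = {1}, B = {1}, D = ∅; then 1 ∈ C but 1 ∉ (B ∪ C) ∖ (B ∪ D).

(⟸) Let x ∈ (B ∪ C) ∖ (B ∪ D). Then x ∈ C and x ∉ B, D, from which x ∈ C.

(⊆) fails; (⊇) holds.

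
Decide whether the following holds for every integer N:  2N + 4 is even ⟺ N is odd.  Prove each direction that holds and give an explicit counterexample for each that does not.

(⇒) fails; (⇐) holds.

Forward direction. This fails: take N = 4. Then 2N + 4 = 12, which is even, yet N = 4 is even, not odd.

Converse. Suppose N is odd. Since 2 is even, 2N is even for every N, so 2N + 4 has the same parity as 4, which is even. Hence 2N + 4 is even.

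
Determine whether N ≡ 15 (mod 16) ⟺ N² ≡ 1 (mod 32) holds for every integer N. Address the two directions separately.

(⇒) holds; (⇐) fails.

(⟹) Suppose N ≡ 15 (mod 16). Working modulo 32, N ∈ {15, 31}; for each such r, r² ≡ 1 (mod 32).

(⟸) This fails: take N = 1. Then 1² = 1 ≡ 1 (mod 32), yet 1 ≡ 1 (mod 16), not 15.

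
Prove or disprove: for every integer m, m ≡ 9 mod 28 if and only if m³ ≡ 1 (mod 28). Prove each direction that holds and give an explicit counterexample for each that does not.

Not equivalent: only (⇒) holds.

(⇒) Suppose m ≡ 9 mod 28. Write m = 28j + 9. Then (28j + 9)³ = 21952j³ + 21168j² + 6804j + 729 = 28(784j³ + 756j² + 243j + 26) + 1, so m³ ≡ 1 (mod 28).

(⇐) This fails: take m = 1. Then 1³ = 1 ≡ 1 (mod 28), yet 1 ≡ 1 (mod 28), not 9.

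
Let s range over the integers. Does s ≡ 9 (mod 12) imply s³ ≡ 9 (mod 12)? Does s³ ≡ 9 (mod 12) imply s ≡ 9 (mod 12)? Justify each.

Both implications hold.

Converse. For the converse, argue contrapositively. If s ≢ 9 (mod 12), then s is congruent to one of 0, 1, 2, 3, 4, 5, 6, 7, 8, 10, 11 modulo 12, and these give s³ ≡ 0, 1, 8, 3, 4, 5, 0, 7, 8, 4, 11 respectively — never 9.

Forward direction. Suppose s ≡ 9 (mod 12). Write s = 12j + 9. Then (12j + 9)³ = 1728j³ + 3888j² + 2916j + 729 = 12(144j³ + 324j² + 243j + 60) + 9, so s³ ≡ 9 (mod 12).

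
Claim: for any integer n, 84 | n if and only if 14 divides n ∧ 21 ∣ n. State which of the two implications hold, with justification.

(⇒) If 84 ∣ n, write n = 84q. Since 84 = 6·14, n = 14·(6q), so 14 ∣ n; and since 84 = 4·21, n = 21·(4q), so 21 ∣ n.

(⇐) This fails: take n = 42. Both 14 ∣ 42 and 21 ∣ 42, yet 42 is not a multiple of 84 (since 42 = 0·84 + 42), so 84 ∤ 42.

The forward direction holds; the converse fails.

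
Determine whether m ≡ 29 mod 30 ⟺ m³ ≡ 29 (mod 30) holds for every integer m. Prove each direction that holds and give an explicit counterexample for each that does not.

[⇐] Suppose m³ ≡ 29 (mod 30). The only residue r in {0, …, 29} with r³ ≡ 29 (mod 30) is r = 29, so m ≡ 29 (mod 30).

[⇒] Suppose m ≡ 29 mod 30. Write m = 30j + 29. Then (30j + 29)³ = 27000j³ + 78300j² + 75690j + 24389 = 30(900j³ + 2610j² + 2523j + 812) + 29, so m³ ≡ 29 (mod 30).

Both directions hold.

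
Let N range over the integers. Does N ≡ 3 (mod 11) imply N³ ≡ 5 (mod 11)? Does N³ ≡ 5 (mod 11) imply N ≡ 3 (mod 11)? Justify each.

[⇐] Suppose N³ ≡ 5 (mod 11). The only residue r in {0, …, 10} with r³ ≡ 5 (mod 11) is r = 3, so N ≡ 3 (mod 11).

[⇒] Suppose N ≡ 3 (mod 11). Write N = 11j + 3. Then (11j + 3)³ = 1331j³ + 1089j² + 297j + 27 = 11(121j³ + 99j² + 27j + 2) + 5, so N³ ≡ 5 (mod 11).

Equivalent; both directions hold.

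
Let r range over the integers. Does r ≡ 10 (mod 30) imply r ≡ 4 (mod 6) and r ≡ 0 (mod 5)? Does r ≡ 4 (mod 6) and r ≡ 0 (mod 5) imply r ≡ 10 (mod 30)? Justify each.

[⇒] Suppose r ≡ 10 (mod 30); write r = 30j + 10. Since 6 ∣ 30, reducing mod 6 gives r ≡ 10 ≡ 4 (mod 6); since 5 ∣ 30, reducing mod 5 gives r ≡ 10 ≡ 0 (mod 5).

[⇐] Conversely, if r ≡ 4 (mod 6) and r ≡ 0 (mod 5), then by the Chinese remainder theorem r ≡ 10 (mod 30). This is exactly r ≡ 10 (mod 30).

Both directions hold.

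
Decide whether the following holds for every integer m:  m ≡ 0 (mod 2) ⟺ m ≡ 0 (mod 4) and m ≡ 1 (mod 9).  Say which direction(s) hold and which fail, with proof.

Only the converse holds.

(⟹) This fails: m = 0 gives 0 ≡ 0 (mod 2) but 0 ≡ 0 (mod 9), so the conjunction on the right does not hold.

(⟸) Conversely, if m ≡ 0 (mod 4) and m ≡ 1 (mod 9), then by the Chinese remainder theorem m ≡ 28 (mod 36). Since 28 ≡ 0 (mod 2) and 2 ∣ 36, we get m ≡ 0 (mod 2).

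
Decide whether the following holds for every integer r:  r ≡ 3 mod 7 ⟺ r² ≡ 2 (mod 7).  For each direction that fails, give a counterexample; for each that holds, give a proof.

(⇒) holds; (⇐) fails.

(⟸) This fails: take r = 4. Then 4² = 16 ≡ 2 (mod 7), yet 4 ≡ 4 (mod 7), not 3.

(⟹) Suppose r ≡ 3 mod 7. Write r = 7j + 3. Then (7j + 3)² = 49j² + 42j + 9 = 7(7j² + 6j + 1) + 2, so r² ≡ 2 (mod 7).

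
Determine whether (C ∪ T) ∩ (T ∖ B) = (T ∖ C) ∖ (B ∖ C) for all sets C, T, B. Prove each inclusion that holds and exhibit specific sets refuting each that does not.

The sets are not equal: only the reverse inclusion holds.

(⟹) This inclusion fails. Take C = {1}, T = {1}, B = ∅; then 1 ∈ (C ∪ T) ∩ (T ∖ B) but 1 ∉ (T ∖ C) ∖ (B ∖ C).

(⟸) Let x ∈ (T ∖ C) ∖ (B ∖ C). Then x ∈ T and x ∉ C, B, from which x ∈ (C ∪ T) ∩ (T ∖ B).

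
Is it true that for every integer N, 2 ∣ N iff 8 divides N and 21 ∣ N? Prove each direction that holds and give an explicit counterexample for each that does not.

Not equivalent: only (⇐) holds.

(→) This fails: take N = 2. Certainly 2 ∣ 2, but 8 ∤ 2.

(←) Suppose 8 ∣ N and 21 ∣ N. Any common multiple of 8 and 21 is a multiple of their lcm; here gcd(8, 21) = 1, so lcm(8, 21) = 8·21 = 168, so 168 ∣ N. Since 2 ∣ 168, it follows that 2 ∣ N.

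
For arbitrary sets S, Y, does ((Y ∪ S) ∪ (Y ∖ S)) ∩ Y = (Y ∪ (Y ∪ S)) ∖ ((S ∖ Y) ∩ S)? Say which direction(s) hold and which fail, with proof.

(⟸) Let x ∈ (Y ∪ (Y ∪ S)) ∖ ((S ∖ Y) ∩ S). Then either x ∈ Y and x ∉ S; or x ∈ S ∩ Y. In each case x ∈ ((Y ∪ S) ∪ (Y ∖ S)) ∩ Y, so (Y ∪ (Y ∪ S)) ∖ ((S ∖ Y) ∩ S) ⊆ ((Y ∪ S) ∪ (Y ∖ S)) ∩ Y.

(⟹) Let x ∈ ((Y ∪ S) ∪ (Y ∖ S)) ∩ Y. Then either x ∈ Y and x ∉ S; or x ∈ S ∩ Y. In each case x ∈ (Y ∪ (Y ∪ S)) ∖ ((S ∖ Y) ∩ S), so ((Y ∪ S) ∪ (Y ∖ S)) ∩ Y ⊆ (Y ∪ (Y ∪ S)) ∖ ((S ∖ Y) ∩ S).

The two sets are equal.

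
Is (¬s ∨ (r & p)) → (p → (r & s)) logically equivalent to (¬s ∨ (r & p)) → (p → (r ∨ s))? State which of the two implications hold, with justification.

(→) Assume the antecedent. If p is true, the antecedent forces (p = T, s = T, r = F) or (p = T, s = T, r = T), and (¬s ∨ (r & p)) → (p → (r ∨ s)) holds there. If p is false, (¬s ∨ (r & p)) → (p → (r ∨ s)) reduces to true regardless of the other variables. Either way (¬s ∨ (r & p)) → (p → (r ∨ s)) holds.

(←) This fails. Under p = T, s = F, r = T, the left side is false but the right side is true.

Only the forward direction holds.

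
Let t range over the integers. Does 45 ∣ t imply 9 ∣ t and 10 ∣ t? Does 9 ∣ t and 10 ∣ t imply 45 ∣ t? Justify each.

Not equivalent: only (⇐) holds.

(⟹) This fails: take t = 45. Certainly 45 ∣ 45, but 10 ∤ 45.

(⟸) Suppose 9 ∣ t and 10 ∣ t. Any common multiple of 9 and 10 is a multiple of their lcm; here gcd(9, 10) = 1, so lcm(9, 10) = 9·10 = 90, so 90 ∣ t. Since 45 ∣ 90, it follows that 45 ∣ t.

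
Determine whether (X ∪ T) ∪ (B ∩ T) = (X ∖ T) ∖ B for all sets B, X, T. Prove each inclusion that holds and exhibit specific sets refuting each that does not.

Only the reverse inclusion holds.

(⟸) Let x ∈ (X ∖ T) ∖ B. Then x ∈ X and x ∉ B, T, from which x ∈ (X ∪ T) ∪ (B ∩ T).

(⟹) This inclusion fails. Take B = {1}, X = {1}, T = ∅; then 1 ∈ (X ∪ T) ∪ (B ∩ T) but 1 ∉ (X ∖ T) ∖ B.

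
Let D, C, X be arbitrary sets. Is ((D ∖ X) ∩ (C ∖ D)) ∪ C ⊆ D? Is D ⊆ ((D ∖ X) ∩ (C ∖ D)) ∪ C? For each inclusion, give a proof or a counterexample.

Both inclusions fail.

(⊆) This inclusion fails. Take D = ∅, C = {1}, X = ∅; then 1 ∈ ((D ∖ X) ∩ (C ∖ D)) ∪ C but 1 ∉ D.

(⊇) This inclusion fails. Take D = {1}, C = ∅, X = ∅; then 1 ∈ D but 1 ∉ ((D ∖ X) ∩ (C ∖ D)) ∪ C.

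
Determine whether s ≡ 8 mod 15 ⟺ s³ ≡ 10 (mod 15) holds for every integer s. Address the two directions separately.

(⟹) This fails: take s = 8. Then 8 ≡ 8 (mod 15), but 8³ = 512 ≡ 2 (mod 15), not 10.

(⟸) This fails: take s = 10. Then 10³ = 1000 ≡ 10 (mod 15), yet 10 ≡ 10 (mod 15), not 8.

Both directions fail.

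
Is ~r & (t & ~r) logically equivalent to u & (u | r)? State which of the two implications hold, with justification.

(⇒) fails and (⇐) fails.

[⇒] This fails. Under r = F, u = F, t = T, the left side is true but the right side is false.

[⇐] This fails. Under r = F, u = T, t = F, the left side is false but the right side is true.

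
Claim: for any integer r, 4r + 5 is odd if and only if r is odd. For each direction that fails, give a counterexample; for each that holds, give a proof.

Forward direction. This fails: take r = 2. Then 4r + 5 = 13, which is odd, yet r = 2 is even, not odd.

Converse. Suppose r is odd. Since 4 is even, 4r is even for every r, so 4r + 5 has the same parity as 5, which is odd. Hence 4r + 5 is odd.

(⇒) fails; (⇐) holds.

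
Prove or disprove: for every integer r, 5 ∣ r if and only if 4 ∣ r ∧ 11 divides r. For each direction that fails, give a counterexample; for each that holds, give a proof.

Neither direction holds.

(⇒) This fails: take r = 5. Certainly 5 ∣ 5, but 4 ∤ 5.

(⇐) This fails: take r = 44. Both 4 ∣ 44 and 11 ∣ 44, yet 44 is not a multiple of 5 (since 44 = 8·5 + 4), so 5 ∤ 44.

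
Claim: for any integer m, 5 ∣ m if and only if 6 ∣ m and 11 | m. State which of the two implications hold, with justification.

Neither direction holds.

(⇒) This fails: take m = 5. Certainly 5 ∣ 5, but 6 ∤ 5.

(⇐) This fails: take m = 66. Both 6 ∣ 66 and 11 ∣ 66, yet 66 is not a multiple of 5 (since 66 = 13·5 + 1), so 5 ∤ 66.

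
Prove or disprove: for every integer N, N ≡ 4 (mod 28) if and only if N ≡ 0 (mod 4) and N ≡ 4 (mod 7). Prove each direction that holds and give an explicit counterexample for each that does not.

The biconditional holds.

(⇒) Suppose N ≡ 4 (mod 28); write N = 28j + 4. Since 4 ∣ 28, reducing mod 4 gives N ≡ 4 ≡ 0 (mod 4); since 7 ∣ 28, reducing mod 7 gives N ≡ 4 (mod 7).

(⇐) Conversely, if N ≡ 0 (mod 4) and N ≡ 4 (mod 7), then by the Chinese remainder theorem N ≡ 4 (mod 28). This is exactly N ≡ 4 (mod 28).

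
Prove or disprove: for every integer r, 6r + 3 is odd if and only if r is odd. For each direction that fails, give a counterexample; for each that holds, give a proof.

The forward direction fails; the converse holds.

(⇒) This fails: take r = 0. Then 6r + 3 = 3, which is odd, yet r = 0 is even, not odd.

(⇐) Suppose r is odd. Since 6 is even, 6r is even for every r, so 6r + 3 has the same parity as 3, which is odd. Hence 6r + 3 is odd.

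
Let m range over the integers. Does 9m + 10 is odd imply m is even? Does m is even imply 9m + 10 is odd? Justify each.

(⟹) This fails: m = 7 gives 9m + 10 = 73, which is odd, but 7 is odd, not even.

(⟸) This also fails: m = 0 is even, but 9m + 10 = 10 is even, not odd.

Neither direction holds.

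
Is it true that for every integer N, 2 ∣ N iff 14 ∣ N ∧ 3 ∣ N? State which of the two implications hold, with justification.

Not equivalent: only (⇐) holds.

[⇒] This fails: take N = 2. Certainly 2 ∣ 2, but 14 ∤ 2.

[⇐] Suppose 14 ∣ N and 3 ∣ N. Any common multiple of 14 and 3 is a multiple of their lcm; here gcd(14, 3) = 1, so lcm(14, 3) = 14·3 = 42, so 42 ∣ N. Since 2 ∣ 42, it follows that 2 ∣ N.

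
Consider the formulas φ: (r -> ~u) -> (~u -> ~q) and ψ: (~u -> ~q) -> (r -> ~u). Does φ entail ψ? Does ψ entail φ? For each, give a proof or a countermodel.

Neither direction holds.

(⇒) This fails. Under r = T, q = F, u = T, the left side is true but the right side is false.

(⇐) This fails. Under r = F, q = T, u = F, the left side is false but the right side is true.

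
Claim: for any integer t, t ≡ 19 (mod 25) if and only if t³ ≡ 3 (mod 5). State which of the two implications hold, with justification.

Neither direction holds.

(⟹) This fails: take t = 19. Then 19 ≡ 19 (mod 25), but 19³ = 6859 ≡ 4 (mod 5), not 3.

(⟸) This fails: take t = 2. Then 2³ = 8 ≡ 3 (mod 5), yet 2 ≡ 2 (mod 25), not 19.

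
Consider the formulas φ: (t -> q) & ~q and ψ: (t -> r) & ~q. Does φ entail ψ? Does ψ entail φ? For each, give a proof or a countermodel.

Not equivalent: only (⇒) holds.

Forward direction. Assume the antecedent. If t is true, the antecedent cannot hold. If t is false, the antecedent forces (t = F, r = F, q = F) or (t = F, r = T, q = F), and (t -> r) & ~q holds there. Either way (t -> r) & ~q holds.

Converse. This fails. Under t = T, r = T, q = F, the left side is false but the right side is true.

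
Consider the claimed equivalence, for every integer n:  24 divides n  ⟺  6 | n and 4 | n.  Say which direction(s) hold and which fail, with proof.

Only the forward direction holds.

(⟸) This fails: take n = 12. Both 6 ∣ 12 and 4 ∣ 12, yet 12 is not a multiple of 24 (since 12 = 0·24 + 12), so 24 ∤ 12.

(⟹) If 24 ∣ n, write n = 24q. Since 24 = 4·6, n = 6·(4q), so 6 ∣ n; and since 24 = 6·4, n = 4·(6q), so 4 ∣ n.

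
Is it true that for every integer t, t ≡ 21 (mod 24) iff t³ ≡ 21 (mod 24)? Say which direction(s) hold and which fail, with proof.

Equivalent; both directions hold.

(⇒) Suppose t ≡ 21 (mod 24). Write t = 24j + 21. Then (24j + 21)³ = 13824j³ + 36288j² + 31752j + 9261 = 24(576j³ + 1512j² + 1323j + 385) + 21, so t³ ≡ 21 (mod 24).

(⇐) Conversely, suppose t³ ≡ 21 (mod 24). The only residue r in {0, …, 23} with r³ ≡ 21 (mod 24) is r = 21, so t ≡ 21 (mod 24).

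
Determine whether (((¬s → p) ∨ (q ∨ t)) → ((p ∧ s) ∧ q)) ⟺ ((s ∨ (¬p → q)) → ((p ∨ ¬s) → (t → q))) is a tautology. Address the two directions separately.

The forward direction holds; the converse fails.

(⇐) This fails. Under p = T, t = F, q = F, s = F, the left side is false but the right side is true.

(⇒) Assume the antecedent. If p is true, the antecedent forces (p = T, t = F, q = T, s = T) or (p = T, t = T, q = T, s = T), and the consequent holds there. If p is false, the consequent reduces to true regardless of the other variables. Either way the consequent holds.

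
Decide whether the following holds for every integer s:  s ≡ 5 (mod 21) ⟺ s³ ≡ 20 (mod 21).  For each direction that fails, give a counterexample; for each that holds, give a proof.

Not equivalent: only (⇒) holds.

(←) This fails: take s = 17. Then 17³ = 4913 ≡ 20 (mod 21), yet 17 ≡ 17 (mod 21), not 5.

(→) Suppose s ≡ 5 (mod 21). Write s = 21j + 5. Then (21j + 5)³ = 9261j³ + 6615j² + 1575j + 125 = 21(441j³ + 315j² + 75j + 5) + 20, so s³ ≡ 20 (mod 21).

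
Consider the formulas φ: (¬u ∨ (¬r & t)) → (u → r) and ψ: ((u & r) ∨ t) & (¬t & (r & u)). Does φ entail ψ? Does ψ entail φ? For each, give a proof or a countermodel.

(⇒) fails; (⇐) holds.

[⇐] Assume the antecedent. If u is true, the antecedent forces (u = T, r = T, t = F), and (¬u ∨ (¬r & t)) → (u → r) holds there. If u is false, the antecedent cannot hold. Either way (¬u ∨ (¬r & t)) → (u → r) holds.

[⇒] This fails. Under u = F, r = F, t = F, the left side is true but the right side is false.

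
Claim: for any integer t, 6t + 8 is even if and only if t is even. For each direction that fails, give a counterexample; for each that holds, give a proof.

(⇒) This fails: take t = 7. Then 6t + 8 = 50, which is even, yet t = 7 is odd, not even.

(⇐) Suppose t is even. Since 6 is even, 6t is even for every t, so 6t + 8 has the same parity as 8, which is even. Hence 6t + 8 is even.

The forward direction fails; the converse holds.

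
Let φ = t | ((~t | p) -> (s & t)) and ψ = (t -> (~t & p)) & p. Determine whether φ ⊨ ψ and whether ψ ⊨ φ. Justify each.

(→) This fails. Under p = F, t = T, s = F, the left side is true but the right side is false.

(←) This fails. Under p = T, t = F, s = F, the left side is false but the right side is true.

Neither direction holds.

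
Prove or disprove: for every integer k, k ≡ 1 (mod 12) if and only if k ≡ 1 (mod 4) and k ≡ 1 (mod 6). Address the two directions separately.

(⟹) Suppose k ≡ 1 (mod 12); write k = 12j + 1. Since 4 ∣ 12, reducing mod 4 gives k ≡ 1 (mod 4); since 6 ∣ 12, reducing mod 6 gives k ≡ 1 (mod 6).

(⟸) Conversely, if k ≡ 1 (mod 4) and k ≡ 1 (mod 6), then by the Chinese remainder theorem k ≡ 1 (mod 12). This is exactly k ≡ 1 (mod 12).

Both implications hold.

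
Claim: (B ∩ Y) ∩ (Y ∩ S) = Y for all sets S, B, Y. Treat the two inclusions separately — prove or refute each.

(⊆) Let x ∈ (B ∩ Y) ∩ (Y ∩ S). Then x ∈ S ∩ B ∩ Y, from which x ∈ Y.

(⊇) This inclusion fails. Take S = ∅, B = ∅, Y = {1}; then 1 ∈ Y but 1 ∉ (B ∩ Y) ∩ (Y ∩ S).

The sets are not equal: only the forward inclusion holds.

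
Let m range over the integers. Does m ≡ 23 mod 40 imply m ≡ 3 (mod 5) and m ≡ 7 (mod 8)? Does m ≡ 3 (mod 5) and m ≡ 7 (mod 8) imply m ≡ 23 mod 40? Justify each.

Equivalent; both directions hold.

(⇒) Suppose m ≡ 23 (mod 40); write m = 40j + 23. Since 5 ∣ 40, reducing mod 5 gives m ≡ 23 ≡ 3 (mod 5); since 8 ∣ 40, reducing mod 8 gives m ≡ 23 ≡ 7 (mod 8).

(⇐) Conversely, if m ≡ 3 (mod 5) and m ≡ 7 (mod 8), then by the Chinese remainder theorem m ≡ 23 (mod 40). This is exactly m ≡ 23 (mod 40).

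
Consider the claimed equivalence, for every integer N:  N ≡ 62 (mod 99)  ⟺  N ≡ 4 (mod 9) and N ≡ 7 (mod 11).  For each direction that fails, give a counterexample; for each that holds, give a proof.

(⇒) This fails: N = 62 gives 62 ≡ 62 (mod 99) but 62 ≡ 8 (mod 9), so the conjunction on the right does not hold.

(⇐) This fails: N = 40 satisfies both congruences on the right (40 ≡ 4 mod 9 and 40 ≡ 7 mod 11) yet 40 ≡ 40 (mod 99), not 62.

Neither implication holds.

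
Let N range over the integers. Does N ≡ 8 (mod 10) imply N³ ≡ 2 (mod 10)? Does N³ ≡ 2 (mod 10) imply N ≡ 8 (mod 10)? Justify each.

Equivalent; both directions hold.

(⇒) Suppose N ≡ 8 (mod 10). Write N = 10j + 8. Then (10j + 8)³ = 1000j³ + 2400j² + 1920j + 512 = 10(100j³ + 240j² + 192j + 51) + 2, so N³ ≡ 2 (mod 10).

(⇐) For the converse, argue contrapositively. If N ≢ 8 (mod 10), then N is congruent to one of 0, 1, 2, 3, 4, 5, 6, 7, 9 modulo 10, and these give N³ ≡ 0, 1, 8, 7, 4, 5, 6, 3, 9 respectively — never 2.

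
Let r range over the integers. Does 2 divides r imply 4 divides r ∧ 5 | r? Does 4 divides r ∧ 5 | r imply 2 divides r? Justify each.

Only the reverse direction holds.

[⇐] Suppose 4 ∣ r and 5 ∣ r. Any common multiple of 4 and 5 is a multiple of their lcm; here gcd(4, 5) = 1, so lcm(4, 5) = 4·5 = 20, so 20 ∣ r. Since 2 ∣ 20, it follows that 2 ∣ r.

[⇒] This fails: take r = 2. Certainly 2 ∣ 2, but 4 ∤ 2.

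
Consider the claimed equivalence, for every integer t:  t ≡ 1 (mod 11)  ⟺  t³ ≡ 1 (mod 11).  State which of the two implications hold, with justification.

Both directions hold.

Forward direction. Suppose t ≡ 1 (mod 11). Write t = 11j + 1. Then (11j + 1)³ = 1331j³ + 363j² + 33j + 1 = 11(121j³ + 33j² + 3j) + 1, so t³ ≡ 1 (mod 11).

Converse. Suppose t³ ≡ 1 (mod 11). The only residue r in {0, …, 10} with r³ ≡ 1 (mod 11) is r = 1, so t ≡ 1 (mod 11).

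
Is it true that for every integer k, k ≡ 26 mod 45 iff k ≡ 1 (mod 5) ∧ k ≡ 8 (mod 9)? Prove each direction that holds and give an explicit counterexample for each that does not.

(⟹) Suppose k ≡ 26 (mod 45); write k = 45j + 26. Since 5 ∣ 45, reducing mod 5 gives k ≡ 26 ≡ 1 (mod 5); since 9 ∣ 45, reducing mod 9 gives k ≡ 26 ≡ 8 (mod 9).

(⟸) Conversely, if k ≡ 1 (mod 5) and k ≡ 8 (mod 9), then by the Chinese remainder theorem k ≡ 26 (mod 45). This is exactly k ≡ 26 (mod 45).

The biconditional holds.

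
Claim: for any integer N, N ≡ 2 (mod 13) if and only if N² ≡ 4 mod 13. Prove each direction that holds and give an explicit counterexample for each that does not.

Only the forward implication holds.

(⇒) Suppose N ≡ 2 (mod 13). Write N = 13j + 2. Then (13j + 2)² = 169j² + 52j + 4 = 13(13j² + 4j) + 4, so N² ≡ 4 (mod 13).

(⇐) This fails: take N = 11. Then 11² = 121 ≡ 4 (mod 13), yet 11 ≡ 11 (mod 13), not 2.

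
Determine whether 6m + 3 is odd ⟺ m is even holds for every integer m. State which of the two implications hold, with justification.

Only the reverse direction holds.

Forward direction. This fails: take m = 1. Then 6m + 3 = 9, which is odd, yet m = 1 is odd, not even.

Converse. Suppose m is even. Since 6 is even, 6m is even for every m, so 6m + 3 has the same parity as 3, which is odd. Hence 6m + 3 is odd.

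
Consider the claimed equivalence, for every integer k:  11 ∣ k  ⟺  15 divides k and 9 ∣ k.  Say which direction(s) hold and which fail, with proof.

Forward direction. This fails: take k = 11. Certainly 11 ∣ 11, but 15 ∤ 11.

Converse. This fails: take k = 45. Both 15 ∣ 45 and 9 ∣ 45, yet 45 is not a multiple of 11 (since 45 = 4·11 + 1), so 11 ∤ 45.

Neither direction holds.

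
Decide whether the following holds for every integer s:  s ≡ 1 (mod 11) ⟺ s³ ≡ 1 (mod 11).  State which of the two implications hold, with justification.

Both directions hold; the statement is true.

(⇒) Suppose s ≡ 1 (mod 11). Write s = 11j + 1. Then (11j + 1)³ = 1331j³ + 363j² + 33j + 1 = 11(121j³ + 33j² + 3j) + 1, so s³ ≡ 1 (mod 11).

(⇐) Conversely, suppose s³ ≡ 1 (mod 11). The only residue r in {0, …, 10} with r³ ≡ 1 (mod 11) is r = 1, so s ≡ 1 (mod 11).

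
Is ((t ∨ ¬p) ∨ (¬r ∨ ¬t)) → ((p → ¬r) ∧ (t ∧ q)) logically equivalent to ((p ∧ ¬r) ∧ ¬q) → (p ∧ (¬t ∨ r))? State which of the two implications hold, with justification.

Forward direction. Assume the antecedent. If q is true, the consequent reduces to true regardless of the other variables. If q is false, the antecedent cannot hold. Either way the consequent holds.

Converse. This fails. Under q = F, r = F, p = F, t = F, the left side is false but the right side is true.

(⇒) holds; (⇐) fails.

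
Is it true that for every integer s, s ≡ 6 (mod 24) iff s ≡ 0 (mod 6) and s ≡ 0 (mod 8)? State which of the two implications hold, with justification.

(→) This fails: s = 6 gives 6 ≡ 6 (mod 24) but 6 ≡ 6 (mod 8), so the conjunction on the right does not hold.

(←) This fails: s = 0 satisfies both congruences on the right (0 ≡ 0 mod 6 and 0 ≡ 0 mod 8) yet 0 ≡ 0 (mod 24), not 6.

Neither implication holds.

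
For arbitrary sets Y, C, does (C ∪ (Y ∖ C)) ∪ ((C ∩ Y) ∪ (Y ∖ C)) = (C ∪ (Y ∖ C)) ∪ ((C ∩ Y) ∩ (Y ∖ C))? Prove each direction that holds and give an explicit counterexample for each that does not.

Both inclusions hold; the sets are equal.

Forward inclusion. Let x ∈ (C ∪ (Y ∖ C)) ∪ ((C ∩ Y) ∪ (Y ∖ C)). Then either x ∈ Y and x ∉ C; or x ∈ C and x ∉ Y; or x ∈ Y ∩ C. In each case x ∈ (C ∪ (Y ∖ C)) ∪ ((C ∩ Y) ∩ (Y ∖ C)), so (C ∪ (Y ∖ C)) ∪ ((C ∩ Y) ∪ (Y ∖ C)) ⊆ (C ∪ (Y ∖ C)) ∪ ((C ∩ Y) ∩ (Y ∖ C)).

Reverse inclusion. Let x ∈ (C ∪ (Y ∖ C)) ∪ ((C ∩ Y) ∩ (Y ∖ C)). Then either x ∈ Y and x ∉ C; or x ∈ C and x ∉ Y; or x ∈ Y ∩ C. In each case x ∈ (C ∪ (Y ∖ C)) ∪ ((C ∩ Y) ∪ (Y ∖ C)), so (C ∪ (Y ∖ C)) ∪ ((C ∩ Y) ∩ (Y ∖ C)) ⊆ (C ∪ (Y ∖ C)) ∪ ((C ∩ Y) ∪ (Y ∖ C)).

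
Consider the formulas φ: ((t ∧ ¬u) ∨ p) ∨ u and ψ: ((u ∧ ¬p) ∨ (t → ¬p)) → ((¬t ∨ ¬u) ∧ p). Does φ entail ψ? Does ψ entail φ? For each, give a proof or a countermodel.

(⇒) This fails. Under t = T, u = F, p = F, the left side is true but the right side is false.

(⇐) Assume the antecedent. If t is true, ((t ∧ ¬u) ∨ p) ∨ u reduces to true regardless of the other variables. If t is false, the antecedent forces (t = F, u = F, p = T) or (t = F, u = T, p = T), and ((t ∧ ¬u) ∨ p) ∨ u holds there. Either way ((t ∧ ¬u) ∨ p) ∨ u holds.

(⇒) fails; (⇐) holds.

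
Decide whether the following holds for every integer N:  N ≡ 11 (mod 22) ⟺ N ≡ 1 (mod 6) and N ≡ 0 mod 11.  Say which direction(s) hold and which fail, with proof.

The forward direction fails; the converse holds.

(⟸) If N ≡ 1 (mod 6) and N ≡ 0 (mod 11), then by the Chinese remainder theorem N ≡ 55 (mod 66). Since 55 ≡ 11 (mod 22) and 22 ∣ 66, we get N ≡ 11 (mod 22).

(⟹) This fails: N = 33 gives 33 ≡ 11 (mod 22) but 33 ≡ 3 (mod 6), so the conjunction on the right does not hold.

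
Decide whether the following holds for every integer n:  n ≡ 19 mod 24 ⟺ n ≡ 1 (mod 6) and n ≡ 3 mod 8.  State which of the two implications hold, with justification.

[⇒] Suppose n ≡ 19 (mod 24); write n = 24j + 19. Since 6 ∣ 24, reducing mod 6 gives n ≡ 19 ≡ 1 (mod 6); since 8 ∣ 24, reducing mod 8 gives n ≡ 19 ≡ 3 (mod 8).

[⇐] Conversely, if n ≡ 1 (mod 6) and n ≡ 3 (mod 8), then by the Chinese remainder theorem n ≡ 19 (mod 24). This is exactly n ≡ 19 (mod 24).

Equivalent; both directions hold.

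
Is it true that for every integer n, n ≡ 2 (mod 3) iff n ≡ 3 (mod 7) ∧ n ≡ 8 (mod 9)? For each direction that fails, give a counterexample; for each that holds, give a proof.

Not equivalent: only (⇐) holds.

[⇐] If n ≡ 3 (mod 7) and n ≡ 8 (mod 9), then by the Chinese remainder theorem n ≡ 17 (mod 63). Since 17 ≡ 2 (mod 3) and 3 ∣ 63, we get n ≡ 2 (mod 3).

[⇒] This fails: n = 2 gives 2 ≡ 2 (mod 3) but 2 ≡ 2 (mod 7), so the conjunction on the right does not hold.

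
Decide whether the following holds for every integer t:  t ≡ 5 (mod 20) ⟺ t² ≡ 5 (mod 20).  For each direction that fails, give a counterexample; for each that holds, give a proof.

(→) Suppose t ≡ 5 (mod 20). Write t = 20j + 5. Then (20j + 5)² = 400j² + 200j + 25 = 20(20j² + 10j + 1) + 5, so t² ≡ 5 (mod 20).

(←) This fails: take t = 15. Then 15² = 225 ≡ 5 (mod 20), yet 15 ≡ 15 (mod 20), not 5.

Not equivalent: only (⇒) holds.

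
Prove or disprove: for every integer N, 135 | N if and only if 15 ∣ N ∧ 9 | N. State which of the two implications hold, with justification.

The forward direction holds; the converse fails.

(→) If 135 ∣ N, write N = 135q. Since 135 = 9·15, N = 15·(9q), so 15 ∣ N; and since 135 = 15·9, N = 9·(15q), so 9 ∣ N.

(←) This fails: take N = 45. Both 15 ∣ 45 and 9 ∣ 45, yet 45 is not a multiple of 135 (since 45 = 0·135 + 45), so 135 ∤ 45.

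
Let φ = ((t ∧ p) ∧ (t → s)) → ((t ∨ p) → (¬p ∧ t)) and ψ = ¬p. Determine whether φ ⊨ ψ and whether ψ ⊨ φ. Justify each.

Only the reverse direction holds.

[⇒] This fails. Under p = T, t = F, s = F, the left side is true but the right side is false.

[⇐] Assume the antecedent. If p is true, the antecedent cannot hold. If p is false, the consequent reduces to true regardless of the other variables. Either way the consequent holds.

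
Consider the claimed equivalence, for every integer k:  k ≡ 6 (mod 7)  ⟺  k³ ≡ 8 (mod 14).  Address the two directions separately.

(⟹) This fails: take k = 6. Then 6 ≡ 6 (mod 7), but 6³ = 216 ≡ 6 (mod 14), not 8.

(⟸) This fails: take k = 2. Then 2³ = 8 ≡ 8 (mod 14), yet 2 ≡ 2 (mod 7), not 6.

Neither implication holds.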